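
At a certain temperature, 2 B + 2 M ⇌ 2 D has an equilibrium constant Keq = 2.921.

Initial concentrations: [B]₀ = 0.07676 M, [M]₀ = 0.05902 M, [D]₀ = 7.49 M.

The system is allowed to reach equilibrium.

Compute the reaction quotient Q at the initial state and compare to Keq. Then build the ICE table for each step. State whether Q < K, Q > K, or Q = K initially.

Q₀ = 2.7334e+06; Q > K (proceeds reverse)

Q₀ = 2.7334e+06 vs Keq = 2.921 ⇒ Q>K, reverse
Step 1:
                  B         M         D
  Initial   0.07676   0.05902      7.49
  Change      1.763     1.763    -1.763
  Equil       1.839     1.822     5.727
  solve Keq expr → x = -0.8814; check Q = 2.921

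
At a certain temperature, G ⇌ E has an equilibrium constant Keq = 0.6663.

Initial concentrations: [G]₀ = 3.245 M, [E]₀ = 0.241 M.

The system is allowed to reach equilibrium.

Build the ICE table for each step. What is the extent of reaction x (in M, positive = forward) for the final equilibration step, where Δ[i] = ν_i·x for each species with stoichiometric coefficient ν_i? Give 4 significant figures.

x = 1.153 M

Q₀ = 0.07427 vs Keq = 0.6663 ⇒ Q<K, forward
Step 1:
                  G         E
  I           3.245     0.241
  C          -1.153     1.153
  E           2.092     1.394
  solve Keq expr → x = 1.153; check Q = 0.6663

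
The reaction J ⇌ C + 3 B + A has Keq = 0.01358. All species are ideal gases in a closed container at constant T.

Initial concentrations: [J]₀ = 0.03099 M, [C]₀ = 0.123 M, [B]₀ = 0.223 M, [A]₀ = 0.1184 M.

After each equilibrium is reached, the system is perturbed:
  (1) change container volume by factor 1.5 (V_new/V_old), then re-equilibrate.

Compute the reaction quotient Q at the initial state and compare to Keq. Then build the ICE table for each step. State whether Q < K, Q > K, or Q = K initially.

Q₀ = 0.005211 vs Keq = 0.01358 ⇒ Q<K, forward
Step 1:
                    J           C           B           A
  Initial     0.03099       0.123       0.223      0.1184
  Change     -0.01031     0.01031     0.03092     0.01031
  Equil       0.02068      0.1333      0.2539      0.1287
  solve Keq expr → x = 0.01031; check Q = 0.01358
Then change container volume by factor 1.5 (V_new/V_old).
Step 2:
                    J           C           B           A
  Initial     0.01379     0.08887      0.1693      0.0858
  Change    -0.008719    0.008719     0.02616    0.008719
  Equil       0.00507     0.09759      0.1954     0.09452
  solve Keq expr → x = 0.008719; check Q = 0.01358

Q₀ = 0.005211; Q < K (proceeds forward)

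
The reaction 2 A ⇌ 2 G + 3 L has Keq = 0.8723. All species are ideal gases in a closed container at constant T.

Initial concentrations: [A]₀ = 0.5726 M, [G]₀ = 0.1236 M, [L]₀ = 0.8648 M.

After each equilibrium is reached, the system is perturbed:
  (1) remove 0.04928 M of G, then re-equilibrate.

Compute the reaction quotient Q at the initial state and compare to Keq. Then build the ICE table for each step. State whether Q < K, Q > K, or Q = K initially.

Q₀ = 0.03014 vs Keq = 0.8723 ⇒ Q<K, forward
Step 1:
                  A         G         L
  init       0.5726    0.1236    0.8648
  Δ         -0.1799    0.1799    0.2698
  eq         0.3927    0.3035     1.135
  solve Keq expr → x = 0.08994; check Q = 0.8723
Then remove 0.04928 M of G.
Step 2:
                  A         G         L
  init       0.3927    0.2542     1.135
  Δ        -0.02122   0.02122   0.03182
  eq         0.3715    0.2754     1.166
  solve Keq expr → x = 0.01061; check Q = 0.8723

Q₀ = 0.03014; Q < K (proceeds forward)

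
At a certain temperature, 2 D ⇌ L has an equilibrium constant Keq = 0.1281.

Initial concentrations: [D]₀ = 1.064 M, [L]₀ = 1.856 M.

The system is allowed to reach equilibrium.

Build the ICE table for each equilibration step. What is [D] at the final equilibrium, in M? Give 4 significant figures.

Q₀ = 1.639 vs Keq = 0.1281 ⇒ Q>K, reverse
Step 1:
                  D         L
  Initial     1.064     1.856
  Change      1.723   -0.8613
  Equil       2.787    0.9947
  solve Keq expr → x = -0.8613; check Q = 0.1281

[D]_eq = 2.787 M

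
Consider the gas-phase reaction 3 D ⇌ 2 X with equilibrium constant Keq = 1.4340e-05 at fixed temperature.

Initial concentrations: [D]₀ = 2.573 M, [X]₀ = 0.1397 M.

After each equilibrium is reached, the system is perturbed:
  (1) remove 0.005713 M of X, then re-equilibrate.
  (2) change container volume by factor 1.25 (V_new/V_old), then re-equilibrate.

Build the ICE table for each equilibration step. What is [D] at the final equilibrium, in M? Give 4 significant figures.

Q₀ = 0.001146 vs Keq = 1.4340e-05 ⇒ Q>K, reverse
Step 1:
                   D          X
  I            2.573     0.1397
  C           0.1836    -0.1224
  E            2.757    0.01733
  solve Keq expr → x = -0.06118; check Q = 1.4340e-05
Then remove 0.005713 M of X.
Step 2:
                   D          X
  I            2.757    0.01162
  C         -0.00845   0.005633
  E            2.748    0.01725
  solve Keq expr → x = 0.002817; check Q = 1.4340e-05
Then change container volume by factor 1.25 (V_new/V_old).
Step 3:
                   D          X
  I            2.198     0.0138
  C         0.002158  -0.001439
  E            2.201    0.01236
  solve Keq expr → x = -7.1942e-04; check Q = 1.4340e-05

[D]_eq = 2.201 M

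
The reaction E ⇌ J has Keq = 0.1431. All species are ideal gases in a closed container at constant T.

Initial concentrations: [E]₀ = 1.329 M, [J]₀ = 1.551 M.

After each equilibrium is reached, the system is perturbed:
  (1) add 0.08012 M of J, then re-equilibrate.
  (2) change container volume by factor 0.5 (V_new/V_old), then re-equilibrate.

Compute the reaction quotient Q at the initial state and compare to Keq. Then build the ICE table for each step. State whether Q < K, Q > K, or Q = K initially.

Q₀ = 1.167 vs Keq = 0.1431 ⇒ Q>K, reverse
Step 1:
                  E         J
  init        1.329     1.551
  Δ            1.19     -1.19
  eq          2.519    0.3605
  solve Keq expr → x = -1.19; check Q = 0.1431
Then add 0.08012 M of J.
Step 2:
                  E         J
  init        2.519    0.4407
  Δ         0.07009  -0.07009
  eq           2.59    0.3706
  solve Keq expr → x = -0.07009; check Q = 0.1431
Then change container volume by factor 0.5 (V_new/V_old).
Step 3:
                  E         J
  init        5.179    0.7411
  Δ               0         0
  eq          5.179    0.7411
  solve Keq expr → x = 0; check Q = 0.1431

Q₀ = 1.167; Q > K (proceeds reverse)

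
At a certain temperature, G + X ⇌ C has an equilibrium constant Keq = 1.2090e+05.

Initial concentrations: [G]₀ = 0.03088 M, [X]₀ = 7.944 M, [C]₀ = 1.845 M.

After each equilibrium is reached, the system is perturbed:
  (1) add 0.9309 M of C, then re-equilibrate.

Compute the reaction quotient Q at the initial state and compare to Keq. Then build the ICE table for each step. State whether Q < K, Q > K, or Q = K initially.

Q₀ = 7.521; Q < K (proceeds forward)

Q₀ = 7.521 vs Keq = 1.2090e+05 ⇒ Q<K, forward
Step 1:
                    G           X           C
  I           0.03088       7.944       1.845
  C          -0.03088    -0.03088     0.03088
  E        1.9608e-06       7.913       1.876
  solve Keq expr → x = 0.03088; check Q = 1.2090e+05
Then add 0.9309 M of C.
Step 2:
                    G           X           C
  I        1.9608e-06       7.913       2.807
  C        9.7303e-07  9.7303e-07 -9.7303e-07
  E        2.9338e-06       7.913       2.807
  solve Keq expr → x = -9.7303e-07; check Q = 1.2090e+05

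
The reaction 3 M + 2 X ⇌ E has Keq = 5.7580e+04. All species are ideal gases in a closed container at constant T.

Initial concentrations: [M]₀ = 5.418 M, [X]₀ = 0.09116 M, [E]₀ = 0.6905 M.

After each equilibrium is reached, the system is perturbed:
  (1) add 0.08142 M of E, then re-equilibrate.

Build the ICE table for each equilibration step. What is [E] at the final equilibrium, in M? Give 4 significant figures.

[E]_eq = 0.8173 M

Q₀ = 0.5224 vs Keq = 5.7580e+04 ⇒ Q<K, forward
Step 1:
                   M          X          E
  init         5.418    0.09116     0.6905
  Δ          -0.1363   -0.09087    0.04543
  eq           5.282 2.9453e-04     0.7359
  solve Keq expr → x = 0.04543; check Q = 5.7580e+04
Then add 0.08142 M of E.
Step 2:
                   M          X          E
  init         5.282 2.9453e-04     0.8174
  Δ       2.3792e-05 1.5862e-05 -7.9308e-06
  eq           5.282 3.1039e-04     0.8173
  solve Keq expr → x = -7.9308e-06; check Q = 5.7580e+04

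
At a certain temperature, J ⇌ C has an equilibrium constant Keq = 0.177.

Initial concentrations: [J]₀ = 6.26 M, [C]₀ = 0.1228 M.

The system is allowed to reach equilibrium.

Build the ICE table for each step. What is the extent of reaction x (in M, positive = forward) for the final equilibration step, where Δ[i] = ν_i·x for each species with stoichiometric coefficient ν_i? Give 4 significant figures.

Q₀ = 0.01962 vs Keq = 0.177 ⇒ Q<K, forward
Step 1:
                  J         C
  Initial      6.26    0.1228
  Change    -0.8371    0.8371
  Equil       5.423    0.9599
  solve Keq expr → x = 0.8371; check Q = 0.177

x = 0.8371 M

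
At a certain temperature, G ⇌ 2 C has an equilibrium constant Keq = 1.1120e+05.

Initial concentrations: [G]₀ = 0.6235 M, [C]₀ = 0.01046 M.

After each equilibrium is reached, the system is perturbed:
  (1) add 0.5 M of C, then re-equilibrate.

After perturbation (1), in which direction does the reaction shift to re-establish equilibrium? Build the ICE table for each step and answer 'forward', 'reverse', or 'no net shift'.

Direction: reverse

Q₀ = 1.7548e-04 vs Keq = 1.1120e+05 ⇒ Q<K, forward
Step 1:
                   G          C
  init        0.6235    0.01046
  Δ          -0.6235      1.247
  eq      1.4219e-05      1.257
  solve Keq expr → x = 0.6235; check Q = 1.1120e+05
Then add 0.5 M of C.
Step 2:
                   G          C
  init    1.4219e-05      1.757
  Δ       1.3555e-05 -2.7110e-05
  eq      2.7774e-05      1.757
  solve Keq expr → x = -1.3555e-05; check Q = 1.1120e+05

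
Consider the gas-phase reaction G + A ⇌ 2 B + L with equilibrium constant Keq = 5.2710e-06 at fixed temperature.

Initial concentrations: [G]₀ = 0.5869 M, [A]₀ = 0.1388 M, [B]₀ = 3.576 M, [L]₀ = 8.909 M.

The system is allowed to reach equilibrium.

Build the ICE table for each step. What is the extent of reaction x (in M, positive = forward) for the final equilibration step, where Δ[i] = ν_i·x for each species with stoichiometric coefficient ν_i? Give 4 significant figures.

x = -1.787 M

Q₀ = 1399 vs Keq = 5.2710e-06 ⇒ Q>K, reverse
Step 1:
                   G          A          B          L
  init        0.5869     0.1388      3.576      8.909
  Δ            1.787      1.787     -3.574     -1.787
  eq           2.374      1.926    0.00184      7.122
  solve Keq expr → x = -1.787; check Q = 5.2710e-06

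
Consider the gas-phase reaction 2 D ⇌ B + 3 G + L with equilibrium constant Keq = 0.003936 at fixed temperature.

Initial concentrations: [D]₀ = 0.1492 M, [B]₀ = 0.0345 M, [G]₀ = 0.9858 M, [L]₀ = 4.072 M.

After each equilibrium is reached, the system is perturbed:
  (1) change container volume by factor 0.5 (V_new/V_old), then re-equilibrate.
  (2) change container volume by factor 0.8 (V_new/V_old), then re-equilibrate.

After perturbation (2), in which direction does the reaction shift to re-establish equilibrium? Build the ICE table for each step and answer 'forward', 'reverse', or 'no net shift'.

Direction: reverse

Q₀ = 6.046 vs Keq = 0.003936 ⇒ Q>K, reverse
Step 1:
                   D          B          G          L
  I           0.1492     0.0345     0.9858      4.072
  C          0.06887   -0.03443    -0.1033   -0.03443
  E           0.2181 6.7447e-05     0.8825      4.038
  solve Keq expr → x = -0.03443; check Q = 0.003936
Then change container volume by factor 0.5 (V_new/V_old).
Step 2:
                   D          B          G          L
  I           0.4361 1.3489e-04      1.765      8.075
  C       2.3601e-04 -1.1800e-04 -3.5401e-04 -1.1800e-04
  E           0.4364 1.6890e-05      1.765      8.075
  solve Keq expr → x = -1.1800e-04; check Q = 0.003936
Then change container volume by factor 0.8 (V_new/V_old).
Step 3:
                   D          B          G          L
  I           0.5455 2.1113e-05      2.206      10.09
  C       2.0604e-05 -1.0302e-05 -3.0905e-05 -1.0302e-05
  E           0.5455 1.0811e-05      2.206      10.09
  solve Keq expr → x = -1.0302e-05; check Q = 0.003936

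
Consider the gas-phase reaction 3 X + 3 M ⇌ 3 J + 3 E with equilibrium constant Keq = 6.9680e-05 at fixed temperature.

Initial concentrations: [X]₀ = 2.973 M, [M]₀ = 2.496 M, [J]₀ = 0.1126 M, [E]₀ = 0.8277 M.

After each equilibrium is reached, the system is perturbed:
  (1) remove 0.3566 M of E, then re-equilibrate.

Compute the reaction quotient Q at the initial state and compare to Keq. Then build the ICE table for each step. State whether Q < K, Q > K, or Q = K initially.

Q₀ = 1.9811e-06 vs Keq = 6.9680e-05 ⇒ Q<K, forward
Step 1:
                    X           M           J           E
  init          2.973       2.496      0.1126      0.8277
  Δ           -0.1608     -0.1608      0.1608      0.1608
  eq            2.812       2.335      0.2734      0.9885
  solve Keq expr → x = 0.0536; check Q = 6.9680e-05
Then remove 0.3566 M of E.
Step 2:
                    X           M           J           E
  init          2.812       2.335      0.2734      0.6319
  Δ          -0.08156    -0.08156     0.08156     0.08156
  eq            2.731       2.254      0.3549      0.7134
  solve Keq expr → x = 0.02719; check Q = 6.9680e-05

Q₀ = 1.9811e-06; Q < K (proceeds forward)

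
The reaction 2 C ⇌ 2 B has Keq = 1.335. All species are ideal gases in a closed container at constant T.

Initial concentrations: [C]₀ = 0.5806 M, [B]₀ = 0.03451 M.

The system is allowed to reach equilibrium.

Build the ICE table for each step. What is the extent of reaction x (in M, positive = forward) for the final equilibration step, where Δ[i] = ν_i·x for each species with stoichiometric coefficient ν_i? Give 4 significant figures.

x = 0.1476 M

Q₀ = 0.003533 vs Keq = 1.335 ⇒ Q<K, forward
Step 1:
                   C          B
  Initial     0.5806    0.03451
  Change     -0.2952     0.2952
  Equil       0.2854     0.3297
  solve Keq expr → x = 0.1476; check Q = 1.335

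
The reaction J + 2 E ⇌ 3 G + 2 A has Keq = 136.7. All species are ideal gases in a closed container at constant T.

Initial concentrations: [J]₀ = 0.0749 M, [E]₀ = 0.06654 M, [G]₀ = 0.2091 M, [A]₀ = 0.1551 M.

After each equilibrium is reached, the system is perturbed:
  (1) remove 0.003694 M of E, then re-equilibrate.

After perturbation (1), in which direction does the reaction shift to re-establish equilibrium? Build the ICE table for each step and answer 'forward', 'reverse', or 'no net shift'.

Direction: reverse

Q₀ = 0.6632 vs Keq = 136.7 ⇒ Q<K, forward
Step 1:
                  J         E         G         A
  I          0.0749   0.06654    0.2091    0.1551
  C        -0.02691  -0.05381   0.08072   0.05381
  E         0.04799   0.01273    0.2898    0.2089
  solve Keq expr → x = 0.02691; check Q = 136.7
Then remove 0.003694 M of E.
Step 2:
                  J         E         G         A
  I         0.04799  0.009032    0.2898    0.2089
  C        0.001514  0.003027 -0.004541 -0.003027
  E         0.04951   0.01206    0.2853    0.2059
  solve Keq expr → x = -0.001514; check Q = 136.7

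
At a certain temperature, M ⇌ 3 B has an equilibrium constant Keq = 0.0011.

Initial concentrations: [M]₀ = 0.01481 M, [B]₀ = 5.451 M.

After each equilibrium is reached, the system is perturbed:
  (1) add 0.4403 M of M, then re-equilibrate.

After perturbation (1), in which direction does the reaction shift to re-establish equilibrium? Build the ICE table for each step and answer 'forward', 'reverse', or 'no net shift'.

Direction: forward

Q₀ = 1.0936e+04 vs Keq = 0.0011 ⇒ Q>K, reverse
Step 1:
                   M          B
  Initial    0.01481      5.451
  Change       1.775     -5.326
  Equil         1.79     0.1253
  solve Keq expr → x = -1.775; check Q = 0.0011
Then add 0.4403 M of M.
Step 2:
                   M          B
  Initial       2.23     0.1253
  Change   -0.003157    0.00947
  Equil        2.227     0.1348
  solve Keq expr → x = 0.003157; check Q = 0.0011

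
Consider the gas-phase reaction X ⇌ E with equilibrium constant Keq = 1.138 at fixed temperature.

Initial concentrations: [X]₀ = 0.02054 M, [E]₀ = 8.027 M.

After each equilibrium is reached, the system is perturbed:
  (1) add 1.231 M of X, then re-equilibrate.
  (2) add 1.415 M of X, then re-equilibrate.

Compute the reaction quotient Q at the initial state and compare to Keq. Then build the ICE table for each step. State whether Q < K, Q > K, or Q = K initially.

Q₀ = 390.8 vs Keq = 1.138 ⇒ Q>K, reverse
Step 1:
                   X          E
  I          0.02054      8.027
  C            3.744     -3.744
  E            3.764      4.283
  solve Keq expr → x = -3.744; check Q = 1.138
Then add 1.231 M of X.
Step 2:
                   X          E
  I            4.995      4.283
  C          -0.6552     0.6552
  E             4.34      4.939
  solve Keq expr → x = 0.6552; check Q = 1.138
Then add 1.415 M of X.
Step 3:
                   X          E
  I            5.755      4.939
  C          -0.7532     0.7532
  E            5.002      5.692
  solve Keq expr → x = 0.7532; check Q = 1.138

Q₀ = 390.8; Q > K (proceeds reverse)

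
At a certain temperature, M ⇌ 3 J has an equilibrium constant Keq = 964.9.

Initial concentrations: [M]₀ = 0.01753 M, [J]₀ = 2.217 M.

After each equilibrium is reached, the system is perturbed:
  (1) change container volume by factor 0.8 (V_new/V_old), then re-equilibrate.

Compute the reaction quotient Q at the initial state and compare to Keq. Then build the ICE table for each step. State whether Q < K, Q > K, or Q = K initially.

Q₀ = 621.6 vs Keq = 964.9 ⇒ Q<K, forward
Step 1:
                  M         J
  I         0.01753     2.217
  C       -0.005961   0.01788
  E         0.01157     2.235
  solve Keq expr → x = 0.005961; check Q = 964.9
Then change container volume by factor 0.8 (V_new/V_old).
Step 2:
                  M         J
  I         0.01446     2.794
  C        0.007586  -0.02276
  E         0.02205     2.771
  solve Keq expr → x = -0.007586; check Q = 964.9

Q₀ = 621.6; Q < K (proceeds forward)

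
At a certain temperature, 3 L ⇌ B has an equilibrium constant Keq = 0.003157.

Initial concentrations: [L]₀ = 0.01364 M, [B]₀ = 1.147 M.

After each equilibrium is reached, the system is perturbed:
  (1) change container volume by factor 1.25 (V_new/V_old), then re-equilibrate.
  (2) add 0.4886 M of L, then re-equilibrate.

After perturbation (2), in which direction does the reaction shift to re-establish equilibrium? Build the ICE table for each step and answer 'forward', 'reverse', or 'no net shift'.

Q₀ = 4.5198e+05 vs Keq = 0.003157 ⇒ Q>K, reverse
Step 1:
                    L           B
  Initial     0.01364       1.147
  Change        3.143      -1.048
  Equil         3.157     0.09931
  solve Keq expr → x = -1.048; check Q = 0.003157
Then change container volume by factor 1.25 (V_new/V_old).
Step 2:
                    L           B
  Initial       2.525     0.07945
  Change      0.07232    -0.02411
  Equil         2.598     0.05534
  solve Keq expr → x = -0.02411; check Q = 0.003157
Then add 0.4886 M of L.
Step 3:
                    L           B
  Initial       3.086     0.05534
  Change       -0.089     0.02967
  Equil         2.997     0.08501
  solve Keq expr → x = 0.02967; check Q = 0.003157

Direction: forward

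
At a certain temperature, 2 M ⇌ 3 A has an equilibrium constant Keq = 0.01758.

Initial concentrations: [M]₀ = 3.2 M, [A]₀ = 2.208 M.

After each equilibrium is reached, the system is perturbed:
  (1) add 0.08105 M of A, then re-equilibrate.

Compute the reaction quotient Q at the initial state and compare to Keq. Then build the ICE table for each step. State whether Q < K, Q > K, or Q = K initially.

Q₀ = 1.051; Q > K (proceeds reverse)

Q₀ = 1.051 vs Keq = 0.01758 ⇒ Q>K, reverse
Step 1:
                    M           A
  Initial         3.2       2.208
  Change        1.019      -1.529
  Equil         4.219       0.679
  solve Keq expr → x = -0.5097; check Q = 0.01758
Then add 0.08105 M of A.
Step 2:
                    M           A
  Initial       4.219        0.76
  Change      0.05043    -0.07565
  Equil          4.27      0.6843
  solve Keq expr → x = -0.02522; check Q = 0.01758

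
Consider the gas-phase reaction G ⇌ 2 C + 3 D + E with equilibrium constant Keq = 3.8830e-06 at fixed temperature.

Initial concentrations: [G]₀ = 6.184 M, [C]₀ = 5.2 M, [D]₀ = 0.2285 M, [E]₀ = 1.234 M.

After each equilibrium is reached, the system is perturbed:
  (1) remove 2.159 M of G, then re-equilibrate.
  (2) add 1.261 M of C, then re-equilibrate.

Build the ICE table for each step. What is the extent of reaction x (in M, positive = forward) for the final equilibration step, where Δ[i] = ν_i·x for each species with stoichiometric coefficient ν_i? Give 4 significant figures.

x = -3.7345e-04 M

Q₀ = 0.06437 vs Keq = 3.8830e-06 ⇒ Q>K, reverse
Step 1:
                    G           C           D           E
  init          6.184         5.2      0.2285       1.234
  Δ           0.07305     -0.1461     -0.2191    -0.07305
  eq            6.257       5.054    0.009357       1.161
  solve Keq expr → x = -0.07305; check Q = 3.8830e-06
Then remove 2.159 M of G.
Step 2:
                    G           C           D           E
  init          4.098       5.054    0.009357       1.161
  Δ        4.0968e-04 -8.1935e-04   -0.001229 -4.0968e-04
  eq            4.098       5.053    0.008128       1.161
  solve Keq expr → x = -4.0968e-04; check Q = 3.8830e-06
Then add 1.261 M of C.
Step 3:
                    G           C           D           E
  init          4.098       6.314    0.008128       1.161
  Δ        3.7345e-04 -7.4691e-04    -0.00112 -3.7345e-04
  eq            4.099       6.313    0.007008        1.16
  solve Keq expr → x = -3.7345e-04; check Q = 3.8830e-06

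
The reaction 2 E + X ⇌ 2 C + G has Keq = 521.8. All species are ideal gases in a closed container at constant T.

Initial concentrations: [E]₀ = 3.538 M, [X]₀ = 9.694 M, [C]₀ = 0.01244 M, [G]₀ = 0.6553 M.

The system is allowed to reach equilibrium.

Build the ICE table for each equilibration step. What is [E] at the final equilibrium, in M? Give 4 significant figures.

Q₀ = 8.3572e-07 vs Keq = 521.8 ⇒ Q<K, forward
Step 1:
                   E          X          C          G
  I            3.538      9.694    0.01244     0.6553
  C           -3.455     -1.727      3.455      1.727
  E          0.08302      7.967      3.467      2.383
  solve Keq expr → x = 1.727; check Q = 521.8

[E]_eq = 0.08302 M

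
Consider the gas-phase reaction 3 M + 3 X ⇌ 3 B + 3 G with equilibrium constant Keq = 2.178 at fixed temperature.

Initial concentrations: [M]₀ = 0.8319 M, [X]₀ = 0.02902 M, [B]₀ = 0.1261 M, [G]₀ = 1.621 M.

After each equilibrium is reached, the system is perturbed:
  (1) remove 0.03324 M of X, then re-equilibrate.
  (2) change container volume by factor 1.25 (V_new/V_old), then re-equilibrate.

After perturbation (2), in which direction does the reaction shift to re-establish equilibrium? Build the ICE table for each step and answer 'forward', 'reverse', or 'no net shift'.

Direction: no net shift

Q₀ = 607 vs Keq = 2.178 ⇒ Q>K, reverse
Step 1:
                  M         X         B         G
  Initial    0.8319   0.02902    0.1261     1.621
  Change    0.06009   0.06009  -0.06009  -0.06009
  Equil       0.892   0.08911   0.06601     1.561
  solve Keq expr → x = -0.02003; check Q = 2.178
Then remove 0.03324 M of X.
Step 2:
                  M         X         B         G
  Initial     0.892   0.05587   0.06601     1.561
  Change    0.01344   0.01344  -0.01344  -0.01344
  Equil      0.9054   0.06931   0.05257     1.547
  solve Keq expr → x = -0.00448; check Q = 2.178
Then change container volume by factor 1.25 (V_new/V_old).
Step 3:
                  M         X         B         G
  Initial    0.7243   0.05545   0.04205     1.238
  Change          0         0         0         0
  Equil      0.7243   0.05545   0.04205     1.238
  solve Keq expr → x = 0; check Q = 2.178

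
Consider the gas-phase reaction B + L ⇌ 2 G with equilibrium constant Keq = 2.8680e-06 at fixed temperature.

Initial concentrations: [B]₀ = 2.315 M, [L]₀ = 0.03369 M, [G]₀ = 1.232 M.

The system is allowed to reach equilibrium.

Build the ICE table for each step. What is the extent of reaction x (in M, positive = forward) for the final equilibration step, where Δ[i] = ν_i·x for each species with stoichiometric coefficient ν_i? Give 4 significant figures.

x = -0.6148 M

Q₀ = 19.46 vs Keq = 2.8680e-06 ⇒ Q>K, reverse
Step 1:
                   B          L          G
  I            2.315    0.03369      1.232
  C           0.6148     0.6148      -1.23
  E             2.93     0.6485   0.002334
  solve Keq expr → x = -0.6148; check Q = 2.8680e-06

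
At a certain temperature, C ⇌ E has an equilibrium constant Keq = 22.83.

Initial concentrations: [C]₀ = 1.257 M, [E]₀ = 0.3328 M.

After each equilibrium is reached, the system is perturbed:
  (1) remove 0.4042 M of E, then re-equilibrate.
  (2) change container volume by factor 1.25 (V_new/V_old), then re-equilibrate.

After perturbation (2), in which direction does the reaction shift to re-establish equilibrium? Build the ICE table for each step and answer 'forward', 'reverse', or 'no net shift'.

Q₀ = 0.2648 vs Keq = 22.83 ⇒ Q<K, forward
Step 1:
                  C         E
  I           1.257    0.3328
  C           -1.19      1.19
  E         0.06671     1.523
  solve Keq expr → x = 1.19; check Q = 22.83
Then remove 0.4042 M of E.
Step 2:
                  C         E
  I         0.06671     1.119
  C        -0.01696   0.01696
  E         0.04975     1.136
  solve Keq expr → x = 0.01696; check Q = 22.83
Then change container volume by factor 1.25 (V_new/V_old).
Step 3:
                  C         E
  I          0.0398    0.9087
  C               0         0
  E          0.0398    0.9087
  solve Keq expr → x = 0; check Q = 22.83

Direction: no net shift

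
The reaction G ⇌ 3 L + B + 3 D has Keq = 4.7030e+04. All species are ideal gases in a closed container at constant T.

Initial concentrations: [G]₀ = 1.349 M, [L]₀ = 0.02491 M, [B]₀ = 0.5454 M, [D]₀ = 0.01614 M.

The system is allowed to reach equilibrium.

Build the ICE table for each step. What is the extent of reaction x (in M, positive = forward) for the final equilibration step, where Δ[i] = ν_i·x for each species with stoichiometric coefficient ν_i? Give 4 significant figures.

Q₀ = 2.6275e-11 vs Keq = 4.7030e+04 ⇒ Q<K, forward
Step 1:
                    G           L           B           D
  I             1.349     0.02491      0.5454     0.01614
  C            -1.243        3.73       1.243        3.73
  E            0.1058       3.755       1.789       3.746
  solve Keq expr → x = 1.243; check Q = 4.7030e+04

x = 1.243 M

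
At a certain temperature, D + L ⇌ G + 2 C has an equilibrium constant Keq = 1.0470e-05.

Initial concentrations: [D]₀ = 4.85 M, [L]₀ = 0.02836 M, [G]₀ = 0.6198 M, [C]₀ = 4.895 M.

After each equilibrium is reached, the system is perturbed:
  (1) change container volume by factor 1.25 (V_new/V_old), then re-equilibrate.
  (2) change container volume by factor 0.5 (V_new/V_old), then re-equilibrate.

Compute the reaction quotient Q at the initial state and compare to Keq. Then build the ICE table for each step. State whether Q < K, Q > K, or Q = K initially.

Q₀ = 108 vs Keq = 1.0470e-05 ⇒ Q>K, reverse
Step 1:
                  D         L         G         C
  init         4.85   0.02836    0.6198     4.895
  Δ          0.6198    0.6198   -0.6198     -1.24
  eq           5.47    0.6482 2.7780e-06     3.655
  solve Keq expr → x = -0.6198; check Q = 1.0470e-05
Then change container volume by factor 1.25 (V_new/V_old).
Step 2:
                  D         L         G         C
  init        4.376    0.5185 2.2224e-06     2.924
  Δ       -5.5559e-07 -5.5559e-07 5.5559e-07 1.1112e-06
  eq          4.376    0.5185 2.7780e-06     2.924
  solve Keq expr → x = 5.5559e-07; check Q = 1.0470e-05
Then change container volume by factor 0.5 (V_new/V_old).
Step 3:
                  D         L         G         C
  init        8.752     1.037 5.5559e-06     5.849
  Δ       2.7779e-06 2.7779e-06 -2.7779e-06 -5.5559e-06
  eq          8.752     1.037 2.7780e-06     5.849
  solve Keq expr → x = -2.7779e-06; check Q = 1.0470e-05

Q₀ = 108; Q > K (proceeds reverse)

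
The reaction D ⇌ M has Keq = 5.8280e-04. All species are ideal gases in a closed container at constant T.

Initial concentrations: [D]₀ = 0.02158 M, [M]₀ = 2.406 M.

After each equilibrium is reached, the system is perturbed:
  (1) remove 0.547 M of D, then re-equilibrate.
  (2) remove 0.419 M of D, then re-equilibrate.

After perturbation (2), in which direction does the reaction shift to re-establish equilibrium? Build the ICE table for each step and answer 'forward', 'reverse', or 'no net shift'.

Q₀ = 111.5 vs Keq = 5.8280e-04 ⇒ Q>K, reverse
Step 1:
                    D           M
  I           0.02158       2.406
  C             2.405      -2.405
  E             2.426    0.001414
  solve Keq expr → x = -2.405; check Q = 5.8280e-04
Then remove 0.547 M of D.
Step 2:
                    D           M
  I             1.879    0.001414
  C        3.1861e-04 -3.1861e-04
  E             1.879    0.001095
  solve Keq expr → x = -3.1861e-04; check Q = 5.8280e-04
Then remove 0.419 M of D.
Step 3:
                    D           M
  I              1.46    0.001095
  C        2.4405e-04 -2.4405e-04
  E             1.461  8.5131e-04
  solve Keq expr → x = -2.4405e-04; check Q = 5.8280e-04

Direction: reverse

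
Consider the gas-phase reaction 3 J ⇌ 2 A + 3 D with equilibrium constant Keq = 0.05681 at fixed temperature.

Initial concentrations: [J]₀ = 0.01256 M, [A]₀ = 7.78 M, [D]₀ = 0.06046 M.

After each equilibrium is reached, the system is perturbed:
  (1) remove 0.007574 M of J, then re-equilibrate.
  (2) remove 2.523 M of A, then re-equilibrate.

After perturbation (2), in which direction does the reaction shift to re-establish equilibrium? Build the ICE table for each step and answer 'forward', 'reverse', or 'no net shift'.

Direction: forward

Q₀ = 6751 vs Keq = 0.05681 ⇒ Q>K, reverse
Step 1:
                    J           A           D
  Initial     0.01256        7.78     0.06046
  Change      0.05393    -0.03595    -0.05393
  Equil       0.06649       7.744     0.00653
  solve Keq expr → x = -0.01798; check Q = 0.05681
Then remove 0.007574 M of J.
Step 2:
                    J           A           D
  Initial     0.05892       7.744     0.00653
  Change   6.7713e-04 -4.5142e-04 -6.7713e-04
  Equil       0.05959       7.744    0.005853
  solve Keq expr → x = -2.2571e-04; check Q = 0.05681
Then remove 2.523 M of A.
Step 3:
                    J           A           D
  Initial     0.05959       5.221    0.005853
  Change    -0.001559     0.00104    0.001559
  Equil       0.05803       5.222    0.007412
  solve Keq expr → x = 5.1977e-04; check Q = 0.05681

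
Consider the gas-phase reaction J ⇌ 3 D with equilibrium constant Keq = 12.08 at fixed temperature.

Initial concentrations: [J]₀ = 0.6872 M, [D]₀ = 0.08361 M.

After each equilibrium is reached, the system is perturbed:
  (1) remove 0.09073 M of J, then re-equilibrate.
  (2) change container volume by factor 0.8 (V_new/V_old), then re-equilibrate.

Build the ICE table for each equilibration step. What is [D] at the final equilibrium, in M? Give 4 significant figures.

[D]_eq = 1.501 M

Q₀ = 8.5053e-04 vs Keq = 12.08 ⇒ Q<K, forward
Step 1:
                  J         D
  init       0.6872   0.08361
  Δ         -0.4473     1.342
  eq         0.2399     1.426
  solve Keq expr → x = 0.4473; check Q = 12.08
Then remove 0.09073 M of J.
Step 2:
                  J         D
  init       0.1491     1.426
  Δ         0.03785   -0.1136
  eq          0.187     1.312
  solve Keq expr → x = -0.03785; check Q = 12.08
Then change container volume by factor 0.8 (V_new/V_old).
Step 3:
                  J         D
  init       0.2337      1.64
  Δ         0.04631   -0.1389
  eq           0.28     1.501
  solve Keq expr → x = -0.04631; check Q = 12.08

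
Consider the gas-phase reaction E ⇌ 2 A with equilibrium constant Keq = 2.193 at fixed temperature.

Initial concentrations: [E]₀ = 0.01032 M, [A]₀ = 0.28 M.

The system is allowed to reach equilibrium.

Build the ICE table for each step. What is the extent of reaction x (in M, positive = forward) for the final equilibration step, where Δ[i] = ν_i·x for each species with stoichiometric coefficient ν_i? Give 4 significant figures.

x = -0.01719 M

Q₀ = 7.597 vs Keq = 2.193 ⇒ Q>K, reverse
Step 1:
                    E           A
  init        0.01032        0.28
  Δ           0.01719    -0.03438
  eq          0.02751      0.2456
  solve Keq expr → x = -0.01719; check Q = 2.193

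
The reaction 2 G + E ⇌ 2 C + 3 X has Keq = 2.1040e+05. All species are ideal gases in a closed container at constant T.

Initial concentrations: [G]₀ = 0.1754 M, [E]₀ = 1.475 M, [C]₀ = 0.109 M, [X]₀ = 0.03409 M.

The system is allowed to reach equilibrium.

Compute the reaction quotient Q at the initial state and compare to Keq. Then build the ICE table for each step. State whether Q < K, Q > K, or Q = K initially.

Q₀ = 1.0372e-05; Q < K (proceeds forward)

Q₀ = 1.0372e-05 vs Keq = 2.1040e+05 ⇒ Q<K, forward
Step 1:
                    G           E           C           X
  I            0.1754       1.475       0.109     0.03409
  C           -0.1753    -0.08766      0.1753       0.263
  E        8.5203e-05       1.387      0.2843      0.2971
  solve Keq expr → x = 0.08766; check Q = 2.1040e+05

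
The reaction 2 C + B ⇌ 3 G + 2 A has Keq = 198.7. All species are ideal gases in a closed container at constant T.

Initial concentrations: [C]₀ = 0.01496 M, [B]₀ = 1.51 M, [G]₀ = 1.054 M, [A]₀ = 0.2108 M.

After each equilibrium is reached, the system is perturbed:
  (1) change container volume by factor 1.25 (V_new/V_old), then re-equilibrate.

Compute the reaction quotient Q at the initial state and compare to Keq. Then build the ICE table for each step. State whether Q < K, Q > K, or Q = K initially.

Q₀ = 154; Q < K (proceeds forward)

Q₀ = 154 vs Keq = 198.7 ⇒ Q<K, forward
Step 1:
                  C         B         G         A
  init      0.01496      1.51     1.054    0.2108
  Δ       -0.001639 -8.1941e-04  0.002458  0.001639
  eq        0.01332     1.509     1.056    0.2124
  solve Keq expr → x = 8.1941e-04; check Q = 198.7
Then change container volume by factor 1.25 (V_new/V_old).
Step 2:
                  C         B         G         A
  init      0.01066     1.207    0.8452      0.17
  Δ       -0.001983 -9.9140e-04  0.002974  0.001983
  eq       0.008674     1.206    0.8481    0.1719
  solve Keq expr → x = 9.9140e-04; check Q = 198.7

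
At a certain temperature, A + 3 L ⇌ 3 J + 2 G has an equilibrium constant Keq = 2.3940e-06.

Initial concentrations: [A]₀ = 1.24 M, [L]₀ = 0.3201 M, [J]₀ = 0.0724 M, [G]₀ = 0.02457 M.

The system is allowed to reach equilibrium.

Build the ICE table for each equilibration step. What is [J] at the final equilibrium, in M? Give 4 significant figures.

[J]_eq = 0.06489 M

Q₀ = 5.6331e-06 vs Keq = 2.3940e-06 ⇒ Q>K, reverse
Step 1:
                  A         L         J         G
  init         1.24    0.3201    0.0724   0.02457
  Δ        0.002503  0.007509 -0.007509 -0.005006
  eq          1.243    0.3276   0.06489   0.01956
  solve Keq expr → x = -0.002503; check Q = 2.3940e-06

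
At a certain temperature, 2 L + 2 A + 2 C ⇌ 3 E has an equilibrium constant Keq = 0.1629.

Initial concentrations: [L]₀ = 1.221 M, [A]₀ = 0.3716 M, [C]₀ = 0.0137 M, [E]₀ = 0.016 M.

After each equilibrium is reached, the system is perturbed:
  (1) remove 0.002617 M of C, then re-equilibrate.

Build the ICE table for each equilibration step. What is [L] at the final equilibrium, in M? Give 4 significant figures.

Q₀ = 0.106 vs Keq = 0.1629 ⇒ Q<K, forward
Step 1:
                    L           A           C           E
  init          1.221      0.3716      0.0137       0.016
  Δ         -0.001005   -0.001005   -0.001005    0.001508
  eq             1.22      0.3706     0.01269     0.01751
  solve Keq expr → x = 5.0258e-04; check Q = 0.1629
Then remove 0.002617 M of C.
Step 2:
                    L           A           C           E
  init           1.22      0.3706     0.01008     0.01751
  Δ        9.9308e-04  9.9308e-04  9.9308e-04    -0.00149
  eq            1.221      0.3716     0.01107     0.01602
  solve Keq expr → x = -4.9654e-04; check Q = 0.1629

[L]_eq = 1.221 M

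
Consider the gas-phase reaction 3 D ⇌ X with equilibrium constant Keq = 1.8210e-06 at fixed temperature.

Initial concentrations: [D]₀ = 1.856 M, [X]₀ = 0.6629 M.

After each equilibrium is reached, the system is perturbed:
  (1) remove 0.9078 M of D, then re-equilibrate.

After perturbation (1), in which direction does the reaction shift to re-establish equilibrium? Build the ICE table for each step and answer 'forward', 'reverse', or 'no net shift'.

Direction: reverse

Q₀ = 0.1037 vs Keq = 1.8210e-06 ⇒ Q>K, reverse
Step 1:
                    D           X
  Initial       1.856      0.6629
  Change        1.988     -0.6628
  Equil         3.844  1.0346e-04
  solve Keq expr → x = -0.6628; check Q = 1.8210e-06
Then remove 0.9078 M of D.
Step 2:
                    D           X
  Initial       2.937  1.0346e-04
  Change   1.7203e-04 -5.7342e-05
  Equil         2.937  4.6123e-05
  solve Keq expr → x = -5.7342e-05; check Q = 1.8210e-06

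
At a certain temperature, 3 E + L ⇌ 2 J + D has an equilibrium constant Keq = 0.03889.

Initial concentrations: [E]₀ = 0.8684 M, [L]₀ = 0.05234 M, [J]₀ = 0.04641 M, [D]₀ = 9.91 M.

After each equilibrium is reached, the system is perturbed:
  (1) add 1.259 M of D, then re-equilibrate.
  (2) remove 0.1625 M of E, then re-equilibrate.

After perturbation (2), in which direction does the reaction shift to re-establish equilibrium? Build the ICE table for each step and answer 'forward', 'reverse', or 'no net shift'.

Q₀ = 0.6227 vs Keq = 0.03889 ⇒ Q>K, reverse
Step 1:
                   E          L          J          D
  I           0.8684    0.05234    0.04641       9.91
  C          0.04804    0.01601   -0.03203   -0.01601
  E           0.9164    0.06835    0.01438      9.894
  solve Keq expr → x = -0.01601; check Q = 0.03889
Then add 1.259 M of D.
Step 2:
                   E          L          J          D
  I           0.9164    0.06835    0.01438      11.15
  C         0.001158 3.8590e-04 -7.7181e-04 -3.8590e-04
  E           0.9176    0.06874    0.01361      11.15
  solve Keq expr → x = -3.8590e-04; check Q = 0.03889
Then remove 0.1625 M of E.
Step 3:
                   E          L          J          D
  I           0.7551    0.06874    0.01361      11.15
  C         0.004847   0.001616  -0.003231  -0.001616
  E           0.7599    0.07036    0.01038      11.15
  solve Keq expr → x = -0.001616; check Q = 0.03889

Direction: reverse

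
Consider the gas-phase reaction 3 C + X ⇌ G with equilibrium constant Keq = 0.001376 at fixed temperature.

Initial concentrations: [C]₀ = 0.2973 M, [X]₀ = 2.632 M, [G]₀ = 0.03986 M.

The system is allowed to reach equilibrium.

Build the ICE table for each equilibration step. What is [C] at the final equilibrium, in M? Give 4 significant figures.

Q₀ = 0.5763 vs Keq = 0.001376 ⇒ Q>K, reverse
Step 1:
                  C         X         G
  Initial    0.2973     2.632   0.03986
  Change     0.1188    0.0396   -0.0396
  Equil      0.4161     2.672 2.6481e-04
  solve Keq expr → x = -0.0396; check Q = 0.001376

[C]_eq = 0.4161 M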